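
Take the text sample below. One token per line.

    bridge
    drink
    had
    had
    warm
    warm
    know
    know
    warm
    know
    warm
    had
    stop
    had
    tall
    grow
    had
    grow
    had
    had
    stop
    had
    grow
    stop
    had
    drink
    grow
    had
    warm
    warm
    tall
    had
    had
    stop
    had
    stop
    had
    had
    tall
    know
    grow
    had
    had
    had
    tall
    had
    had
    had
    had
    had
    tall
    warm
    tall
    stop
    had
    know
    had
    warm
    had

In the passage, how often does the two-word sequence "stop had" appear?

Scanning the 58 overlapping bigram windows for "stop had":
  position 13–14: stop had
  position 21–22: stop had
  position 24–25: stop had
  position 34–35: stop had
  position 36–37: stop had
  position 54–55: stop had

6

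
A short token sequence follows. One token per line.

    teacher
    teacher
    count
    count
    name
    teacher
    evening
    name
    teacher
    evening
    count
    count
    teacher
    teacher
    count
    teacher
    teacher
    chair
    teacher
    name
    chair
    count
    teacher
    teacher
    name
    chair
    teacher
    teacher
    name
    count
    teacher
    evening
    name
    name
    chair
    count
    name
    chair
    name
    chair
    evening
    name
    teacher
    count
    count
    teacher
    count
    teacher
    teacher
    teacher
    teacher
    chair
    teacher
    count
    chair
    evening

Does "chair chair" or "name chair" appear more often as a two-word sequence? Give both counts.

"name chair" (5 vs 0)

"chair chair": 0 occurrences
"name chair": 5 occurrences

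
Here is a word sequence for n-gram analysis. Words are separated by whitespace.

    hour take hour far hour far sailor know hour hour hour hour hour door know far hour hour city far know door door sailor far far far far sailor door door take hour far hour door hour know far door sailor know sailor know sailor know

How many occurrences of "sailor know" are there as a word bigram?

Scanning the 45 overlapping bigram windows for "sailor know":
  position 7–8: sailor know
  position 41–42: sailor know
  position 43–44: sailor know
  position 45–46: sailor know

4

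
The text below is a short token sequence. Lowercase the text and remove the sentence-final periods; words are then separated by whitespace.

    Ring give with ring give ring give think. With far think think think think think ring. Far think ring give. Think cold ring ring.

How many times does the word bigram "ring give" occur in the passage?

Scanning the 23 overlapping bigram windows for "ring give":
  position 1–2: ring give
  position 4–5: ring give
  position 6–7: ring give
  position 19–20: ring give

4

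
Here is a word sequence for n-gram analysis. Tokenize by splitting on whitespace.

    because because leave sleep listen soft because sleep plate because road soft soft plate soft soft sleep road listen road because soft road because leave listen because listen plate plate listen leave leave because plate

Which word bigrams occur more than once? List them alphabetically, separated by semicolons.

because leave; road because; soft soft

Bigram counts meeting the condition (more than once):
  because leave: 2
  road because: 2
  soft soft: 2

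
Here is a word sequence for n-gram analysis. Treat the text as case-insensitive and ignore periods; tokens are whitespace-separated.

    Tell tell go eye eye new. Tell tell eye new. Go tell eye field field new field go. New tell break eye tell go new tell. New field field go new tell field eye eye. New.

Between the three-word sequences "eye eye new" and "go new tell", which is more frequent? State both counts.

"go new tell" (3 vs 2)

"eye eye new": 2 occurrences
"go new tell": 3 occurrences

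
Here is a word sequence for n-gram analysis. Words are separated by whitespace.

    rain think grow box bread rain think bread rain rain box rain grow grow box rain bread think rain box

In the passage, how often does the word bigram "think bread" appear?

Scanning the 19 overlapping bigram windows for "think bread":
  position 7–8: think bread

1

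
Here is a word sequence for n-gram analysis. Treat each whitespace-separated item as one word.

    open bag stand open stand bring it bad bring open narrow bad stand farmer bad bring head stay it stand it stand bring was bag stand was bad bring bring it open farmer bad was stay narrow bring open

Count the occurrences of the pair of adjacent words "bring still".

0

Scanning the 38 overlapping bigram windows for "bring still":
  (none found)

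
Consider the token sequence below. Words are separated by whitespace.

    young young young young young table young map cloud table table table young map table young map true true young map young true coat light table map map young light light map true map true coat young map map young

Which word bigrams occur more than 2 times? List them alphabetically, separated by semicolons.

map true; map young; table young; young map; young young

Bigram counts meeting the condition (more than 2 times):
  map true: 3
  map young: 3
  table young: 3
  young map: 5
  young young: 4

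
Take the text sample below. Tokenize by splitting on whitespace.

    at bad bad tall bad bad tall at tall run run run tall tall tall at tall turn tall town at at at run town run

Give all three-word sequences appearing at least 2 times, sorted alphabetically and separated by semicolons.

bad bad tall; tall at tall

Trigram counts meeting the condition (at least 2 times):
  bad bad tall: 2
  tall at tall: 2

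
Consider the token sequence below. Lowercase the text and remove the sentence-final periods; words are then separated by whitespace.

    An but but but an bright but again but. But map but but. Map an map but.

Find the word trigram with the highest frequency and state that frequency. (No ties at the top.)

Trigram frequencies (highest first):
  but but map: 2
  an but but: 1
  but but but: 1
  but but an: 1
  but an bright: 1
  an bright but: 1
  … (8 more, each ≤ 1)

"but but map", 2 times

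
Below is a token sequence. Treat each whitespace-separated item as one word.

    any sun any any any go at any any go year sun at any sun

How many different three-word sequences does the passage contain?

12

15 tokens → 13 trigram windows in total.
Repeated trigrams (each contributes count−1 duplicates):
  any any go: 2
1 duplicate windows → 13 − 1 = 12 distinct.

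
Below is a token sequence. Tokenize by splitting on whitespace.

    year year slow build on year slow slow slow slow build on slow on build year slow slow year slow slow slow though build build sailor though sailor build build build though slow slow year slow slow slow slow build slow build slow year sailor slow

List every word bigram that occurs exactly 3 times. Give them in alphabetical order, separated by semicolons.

Bigram counts meeting the condition (exactly 3 times):
  build build: 3
  slow year: 3

build build; slow year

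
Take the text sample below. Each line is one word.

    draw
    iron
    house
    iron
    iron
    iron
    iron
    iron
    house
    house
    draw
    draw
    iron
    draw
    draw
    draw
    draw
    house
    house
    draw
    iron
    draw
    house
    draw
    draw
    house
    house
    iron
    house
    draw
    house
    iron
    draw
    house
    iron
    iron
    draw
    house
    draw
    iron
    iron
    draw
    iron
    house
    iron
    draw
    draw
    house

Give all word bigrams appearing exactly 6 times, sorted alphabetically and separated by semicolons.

Bigram counts meeting the condition (exactly 6 times):
  draw draw: 6
  iron draw: 6
  iron iron: 6

draw draw; iron draw; iron iron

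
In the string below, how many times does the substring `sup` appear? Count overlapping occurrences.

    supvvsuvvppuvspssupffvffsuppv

3

Sliding a length-3 window over the 29 characters (27 positions):
  position 1–3: sup
  position 17–19: sup
  position 25–27: sup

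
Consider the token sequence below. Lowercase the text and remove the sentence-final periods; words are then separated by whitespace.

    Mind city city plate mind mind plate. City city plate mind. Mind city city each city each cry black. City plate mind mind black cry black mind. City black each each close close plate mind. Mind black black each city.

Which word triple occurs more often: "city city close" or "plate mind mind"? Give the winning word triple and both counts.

"plate mind mind" (4 vs 0)

"city city close": 0 occurrences
"plate mind mind": 4 occurrences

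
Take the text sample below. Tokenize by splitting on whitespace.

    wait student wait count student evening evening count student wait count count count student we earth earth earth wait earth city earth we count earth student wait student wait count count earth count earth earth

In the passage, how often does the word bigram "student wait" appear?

Scanning the 34 overlapping bigram windows for "student wait":
  position 2–3: student wait
  position 9–10: student wait
  position 26–27: student wait
  position 28–29: student wait

4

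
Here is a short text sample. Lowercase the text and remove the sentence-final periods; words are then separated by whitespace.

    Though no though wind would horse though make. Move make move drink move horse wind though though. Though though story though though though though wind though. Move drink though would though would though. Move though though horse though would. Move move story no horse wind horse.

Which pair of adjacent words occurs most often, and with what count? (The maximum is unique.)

Bigram frequencies (highest first):
  though though: 7
  though would: 3
  though wind: 2
  horse though: 2
  make move: 2
  move drink: 2
  … (23 more, each ≤ 2)

"though though", 7 times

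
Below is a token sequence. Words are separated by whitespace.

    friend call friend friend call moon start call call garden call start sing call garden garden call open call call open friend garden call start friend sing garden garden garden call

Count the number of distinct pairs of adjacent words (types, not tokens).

20

31 tokens → 30 bigram windows in total.
Repeated bigrams (each contributes count−1 duplicates):
  garden call: 4
  garden garden: 3
  call call: 2
  call garden: 2
  call open: 2
  call start: 2
  friend call: 2
10 duplicate windows → 30 − 10 = 20 distinct.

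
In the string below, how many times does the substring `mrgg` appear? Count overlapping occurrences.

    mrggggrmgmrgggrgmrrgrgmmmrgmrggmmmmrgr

3

Sliding a length-4 window over the 38 characters (35 positions):
  position 1–4: mrgg
  position 10–13: mrgg
  position 28–31: mrgg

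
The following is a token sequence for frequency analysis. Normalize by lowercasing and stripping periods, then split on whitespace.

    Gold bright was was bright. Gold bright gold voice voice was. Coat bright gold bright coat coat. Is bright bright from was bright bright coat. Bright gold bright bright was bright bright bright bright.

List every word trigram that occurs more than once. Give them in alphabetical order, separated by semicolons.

bright bright bright; bright gold bright; coat bright gold; was bright bright

Trigram counts meeting the condition (more than once):
  bright bright bright: 2
  bright gold bright: 3
  coat bright gold: 2
  was bright bright: 2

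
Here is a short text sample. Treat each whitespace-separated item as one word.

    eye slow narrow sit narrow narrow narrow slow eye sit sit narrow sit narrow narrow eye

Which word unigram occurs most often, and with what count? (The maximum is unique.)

Unigram frequencies (highest first):
  narrow: 7
  sit: 4
  eye: 3
  slow: 2

"narrow", 7 times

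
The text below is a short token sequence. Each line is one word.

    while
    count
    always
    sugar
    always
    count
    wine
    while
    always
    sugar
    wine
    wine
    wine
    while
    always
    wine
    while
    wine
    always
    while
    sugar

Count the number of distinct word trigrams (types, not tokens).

18

21 tokens → 19 trigram windows in total.
Repeated trigrams (each contributes count−1 duplicates):
  wine while always: 2
1 duplicate windows → 19 − 1 = 18 distinct.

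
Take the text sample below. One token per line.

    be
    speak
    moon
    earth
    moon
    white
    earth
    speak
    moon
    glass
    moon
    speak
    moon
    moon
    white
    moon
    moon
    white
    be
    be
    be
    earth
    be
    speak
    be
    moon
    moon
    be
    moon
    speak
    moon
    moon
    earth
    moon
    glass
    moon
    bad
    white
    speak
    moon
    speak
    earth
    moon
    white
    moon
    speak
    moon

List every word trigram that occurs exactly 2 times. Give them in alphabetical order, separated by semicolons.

Trigram counts meeting the condition (exactly 2 times):
  earth moon white: 2
  moon earth moon: 2
  moon glass moon: 2
  moon moon white: 2
  moon white moon: 2
  speak moon moon: 2

earth moon white; moon earth moon; moon glass moon; moon moon white; moon white moon; speak moon moon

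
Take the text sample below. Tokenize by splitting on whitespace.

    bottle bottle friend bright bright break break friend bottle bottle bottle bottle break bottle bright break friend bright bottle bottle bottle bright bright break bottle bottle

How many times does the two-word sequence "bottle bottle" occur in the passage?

7

Scanning the 25 overlapping bigram windows for "bottle bottle":
  position 1–2: bottle bottle
  position 9–10: bottle bottle
  position 10–11: bottle bottle
  position 11–12: bottle bottle
  position 19–20: bottle bottle
  position 20–21: bottle bottle
  position 25–26: bottle bottle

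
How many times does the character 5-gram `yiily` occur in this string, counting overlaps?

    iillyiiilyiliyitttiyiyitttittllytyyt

0

Sliding a length-5 window over the 36 characters (32 positions):
  (no match at any position)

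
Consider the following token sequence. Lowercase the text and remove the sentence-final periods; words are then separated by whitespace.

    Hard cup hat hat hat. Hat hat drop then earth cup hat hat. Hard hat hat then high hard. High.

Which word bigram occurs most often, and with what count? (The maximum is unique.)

"hat hat", 6 times

Bigram frequencies (highest first):
  hat hat: 6
  cup hat: 2
  hard cup: 1
  hat drop: 1
  drop then: 1
  then earth: 1
  … (7 more, each ≤ 1)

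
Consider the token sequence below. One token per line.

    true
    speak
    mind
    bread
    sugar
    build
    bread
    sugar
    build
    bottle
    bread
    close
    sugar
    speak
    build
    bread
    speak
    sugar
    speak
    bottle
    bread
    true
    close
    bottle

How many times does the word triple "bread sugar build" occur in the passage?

2

Scanning the 22 overlapping trigram windows for "bread sugar build":
  position 4–6: bread sugar build
  position 7–9: bread sugar build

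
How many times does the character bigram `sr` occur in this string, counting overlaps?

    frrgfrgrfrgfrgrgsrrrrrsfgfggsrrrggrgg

Sliding a length-2 window over the 37 characters (36 positions):
  position 17–18: sr
  position 29–30: sr

2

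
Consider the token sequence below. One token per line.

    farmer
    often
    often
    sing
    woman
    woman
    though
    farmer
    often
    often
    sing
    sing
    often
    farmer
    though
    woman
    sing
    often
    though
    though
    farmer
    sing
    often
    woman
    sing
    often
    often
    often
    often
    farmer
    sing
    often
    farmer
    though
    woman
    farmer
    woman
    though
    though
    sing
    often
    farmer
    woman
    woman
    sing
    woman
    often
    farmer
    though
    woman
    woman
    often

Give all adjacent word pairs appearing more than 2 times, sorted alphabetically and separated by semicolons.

Bigram counts meeting the condition (more than 2 times):
  farmer though: 3
  often farmer: 5
  often often: 5
  sing often: 6
  though woman: 3
  woman sing: 3
  woman woman: 3

farmer though; often farmer; often often; sing often; though woman; woman sing; woman woman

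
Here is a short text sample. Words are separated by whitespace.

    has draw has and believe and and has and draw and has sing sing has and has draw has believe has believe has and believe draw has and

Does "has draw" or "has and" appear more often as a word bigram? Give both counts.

"has draw": 2 occurrences
"has and": 5 occurrences

"has and" (5 vs 2)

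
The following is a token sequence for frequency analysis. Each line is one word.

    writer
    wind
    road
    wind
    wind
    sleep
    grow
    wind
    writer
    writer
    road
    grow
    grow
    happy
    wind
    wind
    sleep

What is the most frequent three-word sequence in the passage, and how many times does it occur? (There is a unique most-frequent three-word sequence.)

"wind wind sleep", 2 times

Trigram frequencies (highest first):
  wind wind sleep: 2
  writer wind road: 1
  wind road wind: 1
  road wind wind: 1
  wind sleep grow: 1
  sleep grow wind: 1
  … (8 more, each ≤ 1)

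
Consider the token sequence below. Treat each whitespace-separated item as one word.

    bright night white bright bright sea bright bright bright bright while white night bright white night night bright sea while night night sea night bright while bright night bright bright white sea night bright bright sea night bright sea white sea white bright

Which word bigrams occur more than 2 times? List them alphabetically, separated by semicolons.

bright bright; bright sea; night bright; sea night

Bigram counts meeting the condition (more than 2 times):
  bright bright: 6
  bright sea: 4
  night bright: 6
  sea night: 3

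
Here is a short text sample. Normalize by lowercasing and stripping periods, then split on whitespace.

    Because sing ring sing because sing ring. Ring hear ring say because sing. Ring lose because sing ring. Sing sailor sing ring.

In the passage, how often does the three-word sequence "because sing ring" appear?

4

Scanning the 20 overlapping trigram windows for "because sing ring":
  position 1–3: because sing ring
  position 5–7: because sing ring
  position 12–14: because sing ring
  position 16–18: because sing ring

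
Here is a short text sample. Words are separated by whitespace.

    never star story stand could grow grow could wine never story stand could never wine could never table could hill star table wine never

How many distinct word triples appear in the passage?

21

24 tokens → 22 trigram windows in total.
Repeated trigrams (each contributes count−1 duplicates):
  story stand could: 2
1 duplicate windows → 22 − 1 = 21 distinct.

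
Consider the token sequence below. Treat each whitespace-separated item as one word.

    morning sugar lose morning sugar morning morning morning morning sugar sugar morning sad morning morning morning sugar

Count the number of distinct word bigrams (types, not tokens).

8

17 tokens → 16 bigram windows in total.
Repeated bigrams (each contributes count−1 duplicates):
  morning morning: 5
  morning sugar: 4
  sugar morning: 2
8 duplicate windows → 16 − 8 = 8 distinct.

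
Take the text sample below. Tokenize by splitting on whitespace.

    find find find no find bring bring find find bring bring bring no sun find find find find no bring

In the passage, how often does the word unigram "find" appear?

10

Scanning the 20 tokens for "find":
  position 1: find
  position 2: find
  position 3: find
  position 5: find
  position 8: find
  position 9: find
  position 15: find
  position 16: find
  position 17: find
  position 18: find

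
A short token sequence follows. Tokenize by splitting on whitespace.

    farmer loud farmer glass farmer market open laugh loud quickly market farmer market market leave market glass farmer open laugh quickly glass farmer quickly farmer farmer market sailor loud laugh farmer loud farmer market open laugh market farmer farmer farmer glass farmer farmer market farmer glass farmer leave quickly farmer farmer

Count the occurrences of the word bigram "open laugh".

3

Scanning the 50 overlapping bigram windows for "open laugh":
  position 7–8: open laugh
  position 19–20: open laugh
  position 35–36: open laugh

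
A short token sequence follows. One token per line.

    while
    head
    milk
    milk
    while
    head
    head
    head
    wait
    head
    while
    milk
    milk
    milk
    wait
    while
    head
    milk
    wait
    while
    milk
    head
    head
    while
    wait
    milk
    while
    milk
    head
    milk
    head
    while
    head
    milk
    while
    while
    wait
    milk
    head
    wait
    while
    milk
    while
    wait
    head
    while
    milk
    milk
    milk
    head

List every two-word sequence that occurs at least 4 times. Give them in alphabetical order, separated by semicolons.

head milk; head while; milk head; milk milk; milk while; while head; while milk

Bigram counts meeting the condition (at least 4 times):
  head milk: 4
  head while: 4
  milk head: 5
  milk milk: 5
  milk while: 4
  while head: 4
  while milk: 5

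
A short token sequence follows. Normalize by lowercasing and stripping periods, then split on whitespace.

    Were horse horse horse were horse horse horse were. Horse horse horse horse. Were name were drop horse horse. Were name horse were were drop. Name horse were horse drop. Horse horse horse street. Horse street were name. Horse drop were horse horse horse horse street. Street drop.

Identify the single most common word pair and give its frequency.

Bigram frequencies (highest first):
  horse horse: 13
  horse were: 6
  were horse: 5
  were name: 3
  name horse: 3
  horse street: 3
  … (11 more, each ≤ 2)

"horse horse", 13 times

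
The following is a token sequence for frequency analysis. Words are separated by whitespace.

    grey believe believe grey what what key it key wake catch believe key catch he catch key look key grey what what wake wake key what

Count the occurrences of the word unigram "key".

Scanning the 26 tokens for "key":
  position 7: key
  position 9: key
  position 13: key
  position 17: key
  position 19: key
  position 25: key

6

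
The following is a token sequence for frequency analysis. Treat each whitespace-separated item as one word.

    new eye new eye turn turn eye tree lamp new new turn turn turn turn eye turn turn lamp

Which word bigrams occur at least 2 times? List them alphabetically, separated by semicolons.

eye turn; new eye; turn eye; turn turn

Bigram counts meeting the condition (at least 2 times):
  eye turn: 2
  new eye: 2
  turn eye: 2
  turn turn: 5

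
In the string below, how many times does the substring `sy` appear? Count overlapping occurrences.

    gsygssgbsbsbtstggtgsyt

2

Sliding a length-2 window over the 22 characters (21 positions):
  position 2–3: sy
  position 20–21: sy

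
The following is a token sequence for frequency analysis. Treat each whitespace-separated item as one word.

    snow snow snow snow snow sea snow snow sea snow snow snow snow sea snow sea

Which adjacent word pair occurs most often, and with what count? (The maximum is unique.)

Bigram frequencies (highest first):
  snow snow: 8
  snow sea: 4
  sea snow: 3

"snow snow", 8 times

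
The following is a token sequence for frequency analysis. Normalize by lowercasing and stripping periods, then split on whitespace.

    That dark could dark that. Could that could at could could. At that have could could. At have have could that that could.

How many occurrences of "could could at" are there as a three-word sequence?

Scanning the 21 overlapping trigram windows for "could could at":
  position 10–12: could could at
  position 15–17: could could at

2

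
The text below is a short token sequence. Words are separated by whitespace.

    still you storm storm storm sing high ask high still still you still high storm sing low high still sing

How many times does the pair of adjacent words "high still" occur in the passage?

Scanning the 19 overlapping bigram windows for "high still":
  position 9–10: high still
  position 18–19: high still

2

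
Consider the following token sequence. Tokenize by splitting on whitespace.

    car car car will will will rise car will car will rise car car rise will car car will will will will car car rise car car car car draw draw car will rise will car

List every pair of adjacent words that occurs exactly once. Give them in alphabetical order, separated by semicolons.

Bigram counts meeting the condition (exactly once):
  car draw: 1
  draw car: 1
  draw draw: 1

car draw; draw car; draw draw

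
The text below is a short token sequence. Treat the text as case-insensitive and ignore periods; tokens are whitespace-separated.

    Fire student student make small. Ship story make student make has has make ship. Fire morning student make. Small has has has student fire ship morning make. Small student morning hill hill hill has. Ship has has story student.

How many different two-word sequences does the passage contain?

30

39 tokens → 38 bigram windows in total.
Repeated bigrams (each contributes count−1 duplicates):
  has has: 4
  make small: 3
  student make: 3
  hill hill: 2
8 duplicate windows → 38 − 8 = 30 distinct.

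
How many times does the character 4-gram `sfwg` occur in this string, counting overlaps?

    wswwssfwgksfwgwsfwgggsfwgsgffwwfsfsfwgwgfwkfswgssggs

Sliding a length-4 window over the 52 characters (49 positions):
  position 6–9: sfwg
  position 11–14: sfwg
  position 16–19: sfwg
  position 22–25: sfwg
  position 35–38: sfwg

5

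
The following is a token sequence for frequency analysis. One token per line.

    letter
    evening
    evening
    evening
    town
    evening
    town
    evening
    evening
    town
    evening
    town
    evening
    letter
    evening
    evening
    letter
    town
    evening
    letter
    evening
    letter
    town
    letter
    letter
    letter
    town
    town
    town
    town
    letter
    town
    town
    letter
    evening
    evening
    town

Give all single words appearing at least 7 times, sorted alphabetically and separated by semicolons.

Unigram counts meeting the condition (at least 7 times):
  evening: 14
  letter: 10
  town: 13

evening; letter; town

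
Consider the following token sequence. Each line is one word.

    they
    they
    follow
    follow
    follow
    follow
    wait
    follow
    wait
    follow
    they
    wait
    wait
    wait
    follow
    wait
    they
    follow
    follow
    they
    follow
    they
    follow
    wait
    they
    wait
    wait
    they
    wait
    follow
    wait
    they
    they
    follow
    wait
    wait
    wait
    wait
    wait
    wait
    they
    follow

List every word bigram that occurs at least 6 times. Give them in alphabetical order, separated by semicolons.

follow wait; they follow; wait wait

Bigram counts meeting the condition (at least 6 times):
  follow wait: 6
  they follow: 6
  wait wait: 8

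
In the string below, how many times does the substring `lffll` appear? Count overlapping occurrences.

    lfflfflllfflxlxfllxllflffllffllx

3

Sliding a length-5 window over the 32 characters (28 positions):
  position 4–8: lffll
  position 23–27: lffll
  position 27–31: lffll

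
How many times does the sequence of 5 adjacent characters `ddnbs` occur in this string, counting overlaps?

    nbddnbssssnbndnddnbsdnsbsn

Sliding a length-5 window over the 26 characters (22 positions):
  position 3–7: ddnbs
  position 16–20: ddnbs

2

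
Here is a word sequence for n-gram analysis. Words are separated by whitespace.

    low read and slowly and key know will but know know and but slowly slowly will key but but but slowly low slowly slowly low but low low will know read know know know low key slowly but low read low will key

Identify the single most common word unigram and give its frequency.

"low", 8 times

Unigram frequencies (highest first):
  low: 8
  slowly: 7
  know: 7
  but: 7
  key: 4
  will: 4
  … (2 more, each ≤ 3)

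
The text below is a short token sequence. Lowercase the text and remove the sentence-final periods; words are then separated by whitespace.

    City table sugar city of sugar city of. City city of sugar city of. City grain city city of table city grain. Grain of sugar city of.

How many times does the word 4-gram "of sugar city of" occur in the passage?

3

Scanning the 24 overlapping 4-gram windows for "of sugar city of":
  position 5–8: of sugar city of
  position 11–14: of sugar city of
  position 24–27: of sugar city of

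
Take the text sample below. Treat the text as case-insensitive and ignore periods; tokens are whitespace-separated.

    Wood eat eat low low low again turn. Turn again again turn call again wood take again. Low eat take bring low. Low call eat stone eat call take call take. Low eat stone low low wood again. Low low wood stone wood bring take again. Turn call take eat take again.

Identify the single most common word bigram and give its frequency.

Bigram frequencies (highest first):
  low low: 5
  again turn: 3
  take again: 3
  call take: 3
  turn call: 2
  again low: 2
  … (29 more, each ≤ 2)

"low low", 5 times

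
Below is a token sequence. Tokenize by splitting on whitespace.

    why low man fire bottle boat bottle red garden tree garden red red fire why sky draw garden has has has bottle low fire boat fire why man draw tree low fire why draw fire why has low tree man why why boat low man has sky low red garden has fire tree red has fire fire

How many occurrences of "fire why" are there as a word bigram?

4

Scanning the 56 overlapping bigram windows for "fire why":
  position 14–15: fire why
  position 26–27: fire why
  position 32–33: fire why
  position 35–36: fire why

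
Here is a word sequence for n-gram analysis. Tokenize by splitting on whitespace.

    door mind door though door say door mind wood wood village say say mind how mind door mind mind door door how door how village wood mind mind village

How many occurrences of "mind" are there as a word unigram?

8

Scanning the 29 tokens for "mind":
  position 2: mind
  position 8: mind
  position 14: mind
  position 16: mind
  position 18: mind
  position 19: mind
  position 27: mind
  position 28: mind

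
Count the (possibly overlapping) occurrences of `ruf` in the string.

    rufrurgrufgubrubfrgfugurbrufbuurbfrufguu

Sliding a length-3 window over the 40 characters (38 positions):
  position 1–3: ruf
  position 8–10: ruf
  position 26–28: ruf
  position 35–37: ruf

4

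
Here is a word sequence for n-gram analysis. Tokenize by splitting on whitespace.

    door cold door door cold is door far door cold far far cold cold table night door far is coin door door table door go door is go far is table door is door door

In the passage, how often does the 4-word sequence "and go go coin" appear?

Scanning the 32 overlapping 4-gram windows for "and go go coin":
  (none found)

0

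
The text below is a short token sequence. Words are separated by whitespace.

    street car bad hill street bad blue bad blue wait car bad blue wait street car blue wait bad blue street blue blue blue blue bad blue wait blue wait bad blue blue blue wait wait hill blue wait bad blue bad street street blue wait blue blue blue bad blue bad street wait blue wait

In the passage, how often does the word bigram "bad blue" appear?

8

Scanning the 55 overlapping bigram windows for "bad blue":
  position 6–7: bad blue
  position 8–9: bad blue
  position 12–13: bad blue
  position 19–20: bad blue
  position 26–27: bad blue
  position 31–32: bad blue
  position 40–41: bad blue
  position 50–51: bad blue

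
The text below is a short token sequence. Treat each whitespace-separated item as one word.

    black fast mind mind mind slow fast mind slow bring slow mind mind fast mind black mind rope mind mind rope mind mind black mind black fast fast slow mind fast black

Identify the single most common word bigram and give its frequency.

Bigram frequencies (highest first):
  mind mind: 5
  fast mind: 3
  mind black: 3
  black fast: 2
  mind slow: 2
  slow mind: 2
  … (10 more, each ≤ 2)

"mind mind", 5 times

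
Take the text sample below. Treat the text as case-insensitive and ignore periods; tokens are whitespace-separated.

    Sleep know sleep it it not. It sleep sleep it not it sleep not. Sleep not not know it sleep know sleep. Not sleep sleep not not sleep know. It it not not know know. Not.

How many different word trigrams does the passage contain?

36 tokens → 34 trigram windows in total.
Repeated trigrams (each contributes count−1 duplicates):
  it it not: 2
  it not it: 2
  not it sleep: 2
  not not know: 2
  sleep know sleep: 2
  sleep not not: 2
  sleep not sleep: 2
7 duplicate windows → 34 − 7 = 27 distinct.

27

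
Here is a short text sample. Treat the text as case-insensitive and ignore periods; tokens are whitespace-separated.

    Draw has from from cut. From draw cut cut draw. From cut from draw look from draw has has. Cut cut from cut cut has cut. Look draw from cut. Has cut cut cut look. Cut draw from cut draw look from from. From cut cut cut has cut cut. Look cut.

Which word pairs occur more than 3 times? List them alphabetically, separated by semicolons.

cut cut; from cut; has cut

Bigram counts meeting the condition (more than 3 times):
  cut cut: 8
  from cut: 6
  has cut: 4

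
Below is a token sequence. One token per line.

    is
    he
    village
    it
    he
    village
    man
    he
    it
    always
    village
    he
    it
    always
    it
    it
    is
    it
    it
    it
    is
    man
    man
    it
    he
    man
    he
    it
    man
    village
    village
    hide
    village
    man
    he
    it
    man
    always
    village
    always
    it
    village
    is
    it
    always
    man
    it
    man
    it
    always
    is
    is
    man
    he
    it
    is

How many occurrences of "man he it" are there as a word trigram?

Scanning the 54 overlapping trigram windows for "man he it":
  position 7–9: man he it
  position 26–28: man he it
  position 34–36: man he it
  position 53–55: man he it

4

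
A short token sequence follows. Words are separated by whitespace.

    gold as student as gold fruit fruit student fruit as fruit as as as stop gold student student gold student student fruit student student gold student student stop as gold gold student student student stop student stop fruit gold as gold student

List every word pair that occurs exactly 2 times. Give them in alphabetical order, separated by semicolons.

Bigram counts meeting the condition (exactly 2 times):
  as as: 2
  fruit as: 2
  fruit student: 2
  gold as: 2
  student fruit: 2
  student gold: 2

as as; fruit as; fruit student; gold as; student fruit; student gold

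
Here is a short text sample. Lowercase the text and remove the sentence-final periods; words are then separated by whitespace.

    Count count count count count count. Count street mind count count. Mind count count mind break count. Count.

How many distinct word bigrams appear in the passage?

18 tokens → 17 bigram windows in total.
Repeated bigrams (each contributes count−1 duplicates):
  count count: 9
  count mind: 2
  mind count: 2
10 duplicate windows → 17 − 10 = 7 distinct.

7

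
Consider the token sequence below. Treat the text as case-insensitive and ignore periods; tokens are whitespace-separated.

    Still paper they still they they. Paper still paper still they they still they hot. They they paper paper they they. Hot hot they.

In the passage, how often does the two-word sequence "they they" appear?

Scanning the 23 overlapping bigram windows for "they they":
  position 5–6: they they
  position 11–12: they they
  position 16–17: they they
  position 20–21: they they

4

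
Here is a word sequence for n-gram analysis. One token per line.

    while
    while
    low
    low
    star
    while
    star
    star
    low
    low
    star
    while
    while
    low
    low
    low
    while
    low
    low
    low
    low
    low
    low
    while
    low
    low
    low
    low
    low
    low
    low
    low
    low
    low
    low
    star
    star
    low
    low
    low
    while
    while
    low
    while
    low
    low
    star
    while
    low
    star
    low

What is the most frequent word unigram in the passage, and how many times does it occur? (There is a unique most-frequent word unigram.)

"low", 32 times

Unigram frequencies (highest first):
  low: 32
  while: 11
  star: 8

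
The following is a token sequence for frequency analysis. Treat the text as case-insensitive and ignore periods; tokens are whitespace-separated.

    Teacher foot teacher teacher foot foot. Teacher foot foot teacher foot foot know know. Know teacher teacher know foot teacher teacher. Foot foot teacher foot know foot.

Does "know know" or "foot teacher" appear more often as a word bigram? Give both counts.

"know know": 2 occurrences
"foot teacher": 5 occurrences

"foot teacher" (5 vs 2)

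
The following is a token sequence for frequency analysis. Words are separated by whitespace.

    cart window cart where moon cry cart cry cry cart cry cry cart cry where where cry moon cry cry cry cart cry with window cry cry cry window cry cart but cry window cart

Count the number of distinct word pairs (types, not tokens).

35 tokens → 34 bigram windows in total.
Repeated bigrams (each contributes count−1 duplicates):
  cry cry: 6
  cry cart: 5
  cart cry: 4
  cry window: 2
  moon cry: 2
  window cart: 2
  window cry: 2
16 duplicate windows → 34 − 16 = 18 distinct.

18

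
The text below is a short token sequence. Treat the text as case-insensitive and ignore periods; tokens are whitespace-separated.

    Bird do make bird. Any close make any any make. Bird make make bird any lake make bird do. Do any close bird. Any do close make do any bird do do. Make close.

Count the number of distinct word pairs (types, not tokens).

34 tokens → 33 bigram windows in total.
Repeated bigrams (each contributes count−1 duplicates):
  make bird: 4
  bird any: 3
  bird do: 3
  any close: 2
  close make: 2
  do any: 2
  do do: 2
  do make: 2
12 duplicate windows → 33 − 12 = 21 distinct.

21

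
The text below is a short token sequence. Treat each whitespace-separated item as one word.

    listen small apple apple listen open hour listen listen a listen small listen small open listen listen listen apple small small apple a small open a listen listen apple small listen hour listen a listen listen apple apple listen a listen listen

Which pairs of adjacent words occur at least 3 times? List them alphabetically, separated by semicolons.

Bigram counts meeting the condition (at least 3 times):
  a listen: 4
  listen a: 3
  listen apple: 3
  listen listen: 6
  listen small: 3

a listen; listen a; listen apple; listen listen; listen small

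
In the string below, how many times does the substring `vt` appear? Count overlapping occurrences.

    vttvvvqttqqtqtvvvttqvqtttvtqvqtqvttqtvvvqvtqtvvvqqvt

Sliding a length-2 window over the 52 characters (51 positions):
  position 1–2: vt
  position 17–18: vt
  position 26–27: vt
  position 33–34: vt
  position 42–43: vt
  position 51–52: vt

6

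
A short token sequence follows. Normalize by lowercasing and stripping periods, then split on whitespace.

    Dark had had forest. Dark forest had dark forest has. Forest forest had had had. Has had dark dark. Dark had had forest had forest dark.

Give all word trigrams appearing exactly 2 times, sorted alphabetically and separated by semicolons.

Trigram counts meeting the condition (exactly 2 times):
  dark had had: 2
  had forest dark: 2
  had had forest: 2

dark had had; had forest dark; had had forest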